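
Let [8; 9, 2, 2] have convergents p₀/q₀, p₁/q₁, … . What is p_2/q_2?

154/19

Using pₖ = aₖpₖ₋₁ + pₖ₋₂, qₖ = aₖqₖ₋₁ + qₖ₋₂ (with p₋₁=1, p₋₂=0, q₋₁=0, q₋₂=1):
  k=0: a=8, p=8, q=1
  k=1: a=9, p=73, q=9
  k=2: a=2, p=154, q=19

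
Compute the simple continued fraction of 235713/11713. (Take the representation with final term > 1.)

235713 = 20×11713 + 1453
11713 = 8×1453 + 89
1453 = 16×89 + 29
89 = 3×29 + 2
29 = 14×2 + 1
2 = 2×1 + 0  (stop)
So 235713/11713 = [20; 8, 16, 3, 14, 2].

[20; 8, 16, 3, 14, 2]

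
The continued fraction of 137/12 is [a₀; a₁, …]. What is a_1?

2

137 = 11·12 + 5   →  a_0 = 11
12 = 2·5 + 2   →  a_1 = 2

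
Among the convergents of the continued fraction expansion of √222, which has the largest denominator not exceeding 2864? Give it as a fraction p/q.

39946/2681

√222 = [14; 1, 8, 1, 28, …] (period length 4).
Convergents:
  p_0/q_0 = 14/1
  p_1/q_1 = 15/1
  p_2/q_2 = 134/9
  p_3/q_3 = 149/10
  p_4/q_4 = 4306/289
  p_5/q_5 = 4455/299
  p_6/q_6 = 39946/2681
  p_7/q_7 = 44401/2980
q_6 = 2681 ≤ 2864 < 2980 = q_7, so the answer is 39946/2681.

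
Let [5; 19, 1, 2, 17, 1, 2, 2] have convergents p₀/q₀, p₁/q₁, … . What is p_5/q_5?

5465/1082

Using pₖ = aₖpₖ₋₁ + pₖ₋₂, qₖ = aₖqₖ₋₁ + qₖ₋₂ (with p₋₁=1, p₋₂=0, q₋₁=0, q₋₂=1):
  k=0: a=5, p=5, q=1
  k=1: a=19, p=96, q=19
  k=2: a=1, p=101, q=20
  k=3: a=2, p=298, q=59
  k=4: a=17, p=5167, q=1023
  k=5: a=1, p=5465, q=1082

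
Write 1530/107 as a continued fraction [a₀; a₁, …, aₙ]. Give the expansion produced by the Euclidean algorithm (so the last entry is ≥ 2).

1530 = 14·107 + 32
107 = 3·32 + 11
32 = 2·11 + 10
11 = 1·10 + 1
10 = 10·1 + 0  (stop)
So 1530/107 = [14; 3, 2, 1, 10].

[14; 3, 2, 1, 10]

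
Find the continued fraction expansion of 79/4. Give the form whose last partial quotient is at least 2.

79 = 19*4 + 3
4 = 1*3 + 1
3 = 3*1 + 0  (stop)
So 79/4 = [19; 1, 3].

[19; 1, 3]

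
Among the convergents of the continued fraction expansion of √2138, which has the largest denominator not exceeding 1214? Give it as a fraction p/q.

√2138 = [46; 4, 5, 5, 4, 92, …] (period length 5).
Convergents:
  p_0/q_0 = 46/1
  p_1/q_1 = 185/4
  p_2/q_2 = 971/21
  p_3/q_3 = 5040/109
  p_4/q_4 = 21131/457
  p_5/q_5 = 1949092/42153
q_4 = 457 ≤ 1214 < 42153 = q_5, so the answer is 21131/457.

21131/457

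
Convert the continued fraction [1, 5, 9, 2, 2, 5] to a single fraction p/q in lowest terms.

1551/1297

Using pₖ = aₖpₖ₋₁ + pₖ₋₂ and qₖ = aₖqₖ₋₁ + qₖ₋₂:
  k=0: a=1, p=1, q=1
  k=1: a=5, p=6, q=5
  k=2: a=9, p=55, q=46
  k=3: a=2, p=116, q=97
  k=4: a=2, p=287, q=240
  k=5: a=5, p=1551, q=1297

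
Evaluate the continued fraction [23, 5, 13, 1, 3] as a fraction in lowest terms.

Fold from the inside: start with 3/1.
  1 + 1/3 = 4/3
  13 + 3/4 = 55/4
  5 + 4/55 = 279/55
  23 + 55/279 = 6472/279

6472/279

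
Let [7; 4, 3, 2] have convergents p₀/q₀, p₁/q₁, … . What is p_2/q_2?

94/13

Using pₖ = aₖpₖ₋₁ + pₖ₋₂, qₖ = aₖqₖ₋₁ + qₖ₋₂ (with p₋₁=1, p₋₂=0, q₋₁=0, q₋₂=1):
  k=0: a=7, p=7, q=1
  k=1: a=4, p=29, q=4
  k=2: a=3, p=94, q=13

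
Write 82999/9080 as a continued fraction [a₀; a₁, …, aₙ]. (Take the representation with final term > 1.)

82999 = 9*9080 + 1279
9080 = 7*1279 + 127
1279 = 10*127 + 9
127 = 14*9 + 1
9 = 9*1 + 0  (stop)
So 82999/9080 = [9; 7, 10, 14, 9].

[9; 7, 10, 14, 9]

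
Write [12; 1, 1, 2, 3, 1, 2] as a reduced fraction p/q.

Using pₖ = aₖpₖ₋₁ + pₖ₋₂ and qₖ = aₖqₖ₋₁ + qₖ₋₂:
  k=0: a=12, p=12, q=1
  k=1: a=1, p=13, q=1
  k=2: a=1, p=25, q=2
  k=3: a=2, p=63, q=5
  k=4: a=3, p=214, q=17
  k=5: a=1, p=277, q=22
  k=6: a=2, p=768, q=61

768/61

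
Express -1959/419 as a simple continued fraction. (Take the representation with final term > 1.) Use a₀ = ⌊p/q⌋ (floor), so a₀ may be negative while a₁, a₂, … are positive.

-1959 = -5·419 + 136
419 = 3·136 + 11
136 = 12·11 + 4
11 = 2·4 + 3
4 = 1·3 + 1
3 = 3·1 + 0  (stop)
So -1959/419 = [-5; 3, 12, 2, 1, 3].

[-5; 3, 12, 2, 1, 3]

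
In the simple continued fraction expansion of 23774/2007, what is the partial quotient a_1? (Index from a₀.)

23774 = 11·2007 + 1697   →  a_0 = 11
2007 = 1·1697 + 310   →  a_1 = 1

1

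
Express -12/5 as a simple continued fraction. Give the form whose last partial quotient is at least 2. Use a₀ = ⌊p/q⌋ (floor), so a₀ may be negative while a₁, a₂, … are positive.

-12 = -3×5 + 3
5 = 1×3 + 2
3 = 1×2 + 1
2 = 2×1 + 0  (stop)
So -12/5 = [-3; 1, 1, 2].

[-3; 1, 1, 2]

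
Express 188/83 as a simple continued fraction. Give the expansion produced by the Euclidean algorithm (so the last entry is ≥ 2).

[2; 3, 1, 3, 2, 2]

188 = 2×83 + 22
83 = 3×22 + 17
22 = 1×17 + 5
17 = 3×5 + 2
5 = 2×2 + 1
2 = 2×1 + 0  (stop)
So 188/83 = [2; 3, 1, 3, 2, 2].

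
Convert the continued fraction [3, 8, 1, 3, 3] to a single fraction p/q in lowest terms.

355/114

Fold from the inside: start with 3/1.
  3 + 1/3 = 10/3
  1 + 3/10 = 13/10
  8 + 10/13 = 114/13
  3 + 13/114 = 355/114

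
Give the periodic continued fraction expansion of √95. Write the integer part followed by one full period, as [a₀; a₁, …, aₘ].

a₀ = ⌊√95⌋ = 9.

[9; 1, 2, 1, 18]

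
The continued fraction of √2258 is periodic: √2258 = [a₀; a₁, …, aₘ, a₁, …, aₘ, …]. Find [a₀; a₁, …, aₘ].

[47; 1, 1, 13, 13, 1, 1, 94]

a₀ = ⌊√2258⌋ = 47.
With m₀=0, d₀=1 and mₖ₊₁ = dₖaₖ − mₖ, dₖ₊₁ = (n − mₖ₊₁²)/dₖ, aₖ₊₁ = ⌊(a₀+mₖ₊₁)/dₖ₊₁⌋:
  k=1: m=47, d=49, a=1
  k=2: m=2, d=46, a=1
  k=3: m=44, d=7, a=13
  k=4: m=47, d=7, a=13
  k=5: m=44, d=46, a=1
  k=6: m=2, d=49, a=1
  k=7: m=47, d=1, a=94
d=1 and a=2a₀=94 at k=7, so the next step gives (m, d) = (47, 49) again — its k=1 value — and the period has length 7.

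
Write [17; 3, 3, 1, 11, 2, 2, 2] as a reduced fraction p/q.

Using pₖ = aₖpₖ₋₁ + pₖ₋₂ and qₖ = aₖqₖ₋₁ + qₖ₋₂:
  k=0: a=17, p=17, q=1
  k=1: a=3, p=52, q=3
  k=2: a=3, p=173, q=10
  k=3: a=1, p=225, q=13
  k=4: a=11, p=2648, q=153
  k=5: a=2, p=5521, q=319
  k=6: a=2, p=13690, q=791
  k=7: a=2, p=32901, q=1901

32901/1901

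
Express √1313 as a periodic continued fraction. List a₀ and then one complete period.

[36; 4, 4, 72]

a₀ = ⌊√1313⌋ = 36.
With m₀=0, d₀=1 and mₖ₊₁ = dₖaₖ − mₖ, dₖ₊₁ = (n − mₖ₊₁²)/dₖ, aₖ₊₁ = ⌊(a₀+mₖ₊₁)/dₖ₊₁⌋:
  k=1: m=36, d=17, a=4
  k=2: m=32, d=17, a=4
  k=3: m=36, d=1, a=72
d=1 and a=2a₀=72 at k=3, so the next step gives (m, d) = (36, 17) again — its k=1 value — and the period has length 3.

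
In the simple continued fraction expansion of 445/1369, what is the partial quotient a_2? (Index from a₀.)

445 = 0·1369 + 445   →  a_0 = 0
1369 = 3·445 + 34   →  a_1 = 3
445 = 13·34 + 3   →  a_2 = 13

13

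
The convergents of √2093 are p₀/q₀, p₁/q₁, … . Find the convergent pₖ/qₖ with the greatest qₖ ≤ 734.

√2093 = [45; 1, 2, 1, 90, …] (period length 4).
Convergents:
  p_0/q_0 = 45/1
  p_1/q_1 = 46/1
  p_2/q_2 = 137/3
  p_3/q_3 = 183/4
  p_4/q_4 = 16607/363
  p_5/q_5 = 16790/367
  p_6/q_6 = 50187/1097
q_5 = 367 ≤ 734 < 1097 = q_6, so the answer is 16790/367.

16790/367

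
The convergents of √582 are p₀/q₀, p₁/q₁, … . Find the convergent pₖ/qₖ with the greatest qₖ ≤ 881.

√582 = [24; 8, 48, …] (period length 2).
Convergents:
  p_0/q_0 = 24/1
  p_1/q_1 = 193/8
  p_2/q_2 = 9288/385
  p_3/q_3 = 74497/3088
q_2 = 385 ≤ 881 < 3088 = q_3, so the answer is 9288/385.

9288/385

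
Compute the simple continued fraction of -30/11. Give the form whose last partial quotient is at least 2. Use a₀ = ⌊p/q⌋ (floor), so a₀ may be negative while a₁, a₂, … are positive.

-30 = -3·11 + 3
11 = 3·3 + 2
3 = 1·2 + 1
2 = 2·1 + 0  (stop)
So -30/11 = [-3; 3, 1, 2].

[-3; 3, 1, 2]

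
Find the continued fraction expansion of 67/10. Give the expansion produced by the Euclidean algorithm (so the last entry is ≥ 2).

67 = 6*10 + 7
10 = 1*7 + 3
7 = 2*3 + 1
3 = 3*1 + 0  (stop)
So 67/10 = [6; 1, 2, 3].

[6; 1, 2, 3]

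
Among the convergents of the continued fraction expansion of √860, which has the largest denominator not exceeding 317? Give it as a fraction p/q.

3871/132

√860 = [29; 3, 14, 3, 58, …] (period length 4).
Convergents:
  p_0/q_0 = 29/1
  p_1/q_1 = 88/3
  p_2/q_2 = 1261/43
  p_3/q_3 = 3871/132
  p_4/q_4 = 225779/7699
q_3 = 132 ≤ 317 < 7699 = q_4, so the answer is 3871/132.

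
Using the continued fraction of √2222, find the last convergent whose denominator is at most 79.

√2222 = [47; 7, 4, 7, 94, …] (period length 4).
Convergents:
  p_0/q_0 = 47/1
  p_1/q_1 = 330/7
  p_2/q_2 = 1367/29
  p_3/q_3 = 9899/210
q_2 = 29 ≤ 79 < 210 = q_3, so the answer is 1367/29.

1367/29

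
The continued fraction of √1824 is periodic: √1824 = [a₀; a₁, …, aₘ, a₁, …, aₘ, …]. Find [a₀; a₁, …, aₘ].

[42; 1, 2, 2, 2, 1, 84]

a₀ = ⌊√1824⌋ = 42.
With m₀=0, d₀=1 and mₖ₊₁ = dₖaₖ − mₖ, dₖ₊₁ = (n − mₖ₊₁²)/dₖ, aₖ₊₁ = ⌊(a₀+mₖ₊₁)/dₖ₊₁⌋:
  k=1: m=42, d=60, a=1
  k=2: m=18, d=25, a=2
  k=3: m=32, d=32, a=2
  k=4: m=32, d=25, a=2
  k=5: m=18, d=60, a=1
  k=6: m=42, d=1, a=84
d=1 and a=2a₀=84 at k=6, so the next step gives (m, d) = (42, 60) again — its k=1 value — and the period has length 6.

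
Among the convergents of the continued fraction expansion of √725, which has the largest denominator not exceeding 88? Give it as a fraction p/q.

√725 = [26; 1, 12, 2, 12, 1, 52, …] (period length 6).
Convergents:
  p_0/q_0 = 26/1
  p_1/q_1 = 27/1
  p_2/q_2 = 350/13
  p_3/q_3 = 727/27
  p_4/q_4 = 9074/337
q_3 = 27 ≤ 88 < 337 = q_4, so the answer is 727/27.

727/27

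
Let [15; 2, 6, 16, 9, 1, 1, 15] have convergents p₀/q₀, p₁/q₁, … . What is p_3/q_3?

3247/210

Using pₖ = aₖpₖ₋₁ + pₖ₋₂, qₖ = aₖqₖ₋₁ + qₖ₋₂ (with p₋₁=1, p₋₂=0, q₋₁=0, q₋₂=1):
  k=0: a=15, p=15, q=1
  k=1: a=2, p=31, q=2
  k=2: a=6, p=201, q=13
  k=3: a=16, p=3247, q=210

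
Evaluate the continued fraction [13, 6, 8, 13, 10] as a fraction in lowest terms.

85285/6479

Using pₖ = aₖpₖ₋₁ + pₖ₋₂ and qₖ = aₖqₖ₋₁ + qₖ₋₂:
  k=0: a=13, p=13, q=1
  k=1: a=6, p=79, q=6
  k=2: a=8, p=645, q=49
  k=3: a=13, p=8464, q=643
  k=4: a=10, p=85285, q=6479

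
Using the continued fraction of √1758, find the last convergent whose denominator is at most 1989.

49266/1175

√1758 = [41; 1, 12, 1, 82, …] (period length 4).
Convergents:
  p_0/q_0 = 41/1
  p_1/q_1 = 42/1
  p_2/q_2 = 545/13
  p_3/q_3 = 587/14
  p_4/q_4 = 48679/1161
  p_5/q_5 = 49266/1175
  p_6/q_6 = 639871/15261
q_5 = 1175 ≤ 1989 < 15261 = q_6, so the answer is 49266/1175.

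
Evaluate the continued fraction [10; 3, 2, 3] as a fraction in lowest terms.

247/24

Using pₖ = aₖpₖ₋₁ + pₖ₋₂ and qₖ = aₖqₖ₋₁ + qₖ₋₂:
  k=0: a=10, p=10, q=1
  k=1: a=3, p=31, q=3
  k=2: a=2, p=72, q=7
  k=3: a=3, p=247, q=24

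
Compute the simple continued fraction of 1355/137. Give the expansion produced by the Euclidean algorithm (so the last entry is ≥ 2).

1355 = 9×137 + 122
137 = 1×122 + 15
122 = 8×15 + 2
15 = 7×2 + 1
2 = 2×1 + 0  (stop)
So 1355/137 = [9; 1, 8, 7, 2].

[9; 1, 8, 7, 2]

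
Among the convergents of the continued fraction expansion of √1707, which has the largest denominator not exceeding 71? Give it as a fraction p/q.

785/19

√1707 = [41; 3, 6, 41, 6, 3, 82, …] (period length 6).
Convergents:
  p_0/q_0 = 41/1
  p_1/q_1 = 124/3
  p_2/q_2 = 785/19
  p_3/q_3 = 32309/782
q_2 = 19 ≤ 71 < 782 = q_3, so the answer is 785/19.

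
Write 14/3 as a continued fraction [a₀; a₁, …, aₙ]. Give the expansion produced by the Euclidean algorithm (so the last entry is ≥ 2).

[4; 1, 2]

14 = 4·3 + 2
3 = 1·2 + 1
2 = 2·1 + 0  (stop)
So 14/3 = [4; 1, 2].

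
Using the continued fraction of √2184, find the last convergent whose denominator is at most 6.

√2184 = [46; 1, 2, 1, 2, 1, 92, …] (period length 6).
Convergents:
  p_0/q_0 = 46/1
  p_1/q_1 = 47/1
  p_2/q_2 = 140/3
  p_3/q_3 = 187/4
  p_4/q_4 = 514/11
q_3 = 4 ≤ 6 < 11 = q_4, so the answer is 187/4.

187/4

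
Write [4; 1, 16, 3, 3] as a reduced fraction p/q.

855/173

Using pₖ = aₖpₖ₋₁ + pₖ₋₂ and qₖ = aₖqₖ₋₁ + qₖ₋₂:
  k=0: a=4, p=4, q=1
  k=1: a=1, p=5, q=1
  k=2: a=16, p=84, q=17
  k=3: a=3, p=257, q=52
  k=4: a=3, p=855, q=173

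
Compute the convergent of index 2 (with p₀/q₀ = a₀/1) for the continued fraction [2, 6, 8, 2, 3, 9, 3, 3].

Using pₖ = aₖpₖ₋₁ + pₖ₋₂, qₖ = aₖqₖ₋₁ + qₖ₋₂ (with p₋₁=1, p₋₂=0, q₋₁=0, q₋₂=1):
  k=0: a=2, p=2, q=1
  k=1: a=6, p=13, q=6
  k=2: a=8, p=106, q=49

106/49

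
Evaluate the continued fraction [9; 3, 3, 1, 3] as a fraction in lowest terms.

456/49

Using pₖ = aₖpₖ₋₁ + pₖ₋₂ and qₖ = aₖqₖ₋₁ + qₖ₋₂:
  k=0: a=9, p=9, q=1
  k=1: a=3, p=28, q=3
  k=2: a=3, p=93, q=10
  k=3: a=1, p=121, q=13
  k=4: a=3, p=456, q=49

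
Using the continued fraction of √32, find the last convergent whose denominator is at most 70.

379/67

√32 = [5; 1, 1, 1, 10, …] (period length 4).
Convergents:
  p_0/q_0 = 5/1
  p_1/q_1 = 6/1
  p_2/q_2 = 11/2
  p_3/q_3 = 17/3
  p_4/q_4 = 181/32
  p_5/q_5 = 198/35
  p_6/q_6 = 379/67
  p_7/q_7 = 577/102
q_6 = 67 ≤ 70 < 102 = q_7, so the answer is 379/67.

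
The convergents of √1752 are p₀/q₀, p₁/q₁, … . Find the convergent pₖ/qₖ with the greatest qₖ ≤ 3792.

√1752 = [41; 1, 5, 1, 82, …] (period length 4).
Convergents:
  p_0/q_0 = 41/1
  p_1/q_1 = 42/1
  p_2/q_2 = 251/6
  p_3/q_3 = 293/7
  p_4/q_4 = 24277/580
  p_5/q_5 = 24570/587
  p_6/q_6 = 147127/3515
  p_7/q_7 = 171697/4102
q_6 = 3515 ≤ 3792 < 4102 = q_7, so the answer is 147127/3515.

147127/3515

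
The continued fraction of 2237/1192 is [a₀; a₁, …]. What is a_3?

2237 = 1·1192 + 1045   →  a_0 = 1
1192 = 1·1045 + 147   →  a_1 = 1
1045 = 7·147 + 16   →  a_2 = 7
147 = 9·16 + 3   →  a_3 = 9

9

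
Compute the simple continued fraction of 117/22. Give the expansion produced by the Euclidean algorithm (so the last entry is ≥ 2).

[5; 3, 7]

117 = 5*22 + 7
22 = 3*7 + 1
7 = 7*1 + 0  (stop)
So 117/22 = [5; 3, 7].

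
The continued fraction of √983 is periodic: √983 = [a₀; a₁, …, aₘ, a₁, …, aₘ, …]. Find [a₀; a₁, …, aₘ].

[31; 2, 1, 5, 31, 5, 1, 2, 62]

a₀ = ⌊√983⌋ = 31.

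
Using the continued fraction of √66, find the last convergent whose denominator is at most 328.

1048/129

√66 = [8; 8, 16, …] (period length 2).
Convergents:
  p_0/q_0 = 8/1
  p_1/q_1 = 65/8
  p_2/q_2 = 1048/129
  p_3/q_3 = 8449/1040
q_2 = 129 ≤ 328 < 1040 = q_3, so the answer is 1048/129.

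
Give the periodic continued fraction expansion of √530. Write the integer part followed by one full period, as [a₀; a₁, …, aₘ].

[23; 46]

a₀ = ⌊√530⌋ = 23.
With m₀=0, d₀=1 and mₖ₊₁ = dₖaₖ − mₖ, dₖ₊₁ = (n − mₖ₊₁²)/dₖ, aₖ₊₁ = ⌊(a₀+mₖ₊₁)/dₖ₊₁⌋:
  k=1: m=23, d=1, a=46
d=1 and a=2a₀=46 at k=1, so the next step gives (m, d) = (23, 1) again — its k=1 value — and the period has length 1.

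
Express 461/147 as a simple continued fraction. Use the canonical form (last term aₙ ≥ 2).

[3; 7, 2, 1, 6]

461 = 3·147 + 20
147 = 7·20 + 7
20 = 2·7 + 6
7 = 1·6 + 1
6 = 6·1 + 0  (stop)
So 461/147 = [3; 7, 2, 1, 6].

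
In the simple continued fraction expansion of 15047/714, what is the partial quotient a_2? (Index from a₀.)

15047 = 21·714 + 53   →  a_0 = 21
714 = 13·53 + 25   →  a_1 = 13
53 = 2·25 + 3   →  a_2 = 2

2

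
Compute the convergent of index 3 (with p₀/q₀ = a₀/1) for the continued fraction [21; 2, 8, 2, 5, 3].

Using pₖ = aₖpₖ₋₁ + pₖ₋₂, qₖ = aₖqₖ₋₁ + qₖ₋₂ (with p₋₁=1, p₋₂=0, q₋₁=0, q₋₂=1):
  k=0: a=21, p=21, q=1
  k=1: a=2, p=43, q=2
  k=2: a=8, p=365, q=17
  k=3: a=2, p=773, q=36

773/36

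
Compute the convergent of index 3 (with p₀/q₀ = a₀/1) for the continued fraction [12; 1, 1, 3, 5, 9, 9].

88/7

Using pₖ = aₖpₖ₋₁ + pₖ₋₂, qₖ = aₖqₖ₋₁ + qₖ₋₂ (with p₋₁=1, p₋₂=0, q₋₁=0, q₋₂=1):
  k=0: a=12, p=12, q=1
  k=1: a=1, p=13, q=1
  k=2: a=1, p=25, q=2
  k=3: a=3, p=88, q=7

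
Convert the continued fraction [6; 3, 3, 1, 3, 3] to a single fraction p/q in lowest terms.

1009/160

Fold from the inside: start with 3/1.
  3 + 1/3 = 10/3
  1 + 3/10 = 13/10
  3 + 10/13 = 49/13
  3 + 13/49 = 160/49
  6 + 49/160 = 1009/160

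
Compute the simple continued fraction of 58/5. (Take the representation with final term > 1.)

58 = 11·5 + 3
5 = 1·3 + 2
3 = 1·2 + 1
2 = 2·1 + 0  (stop)
So 58/5 = [11; 1, 1, 2].

[11; 1, 1, 2]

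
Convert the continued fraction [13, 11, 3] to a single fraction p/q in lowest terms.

Using pₖ = aₖpₖ₋₁ + pₖ₋₂ and qₖ = aₖqₖ₋₁ + qₖ₋₂:
  k=0: a=13, p=13, q=1
  k=1: a=11, p=144, q=11
  k=2: a=3, p=445, q=34

445/34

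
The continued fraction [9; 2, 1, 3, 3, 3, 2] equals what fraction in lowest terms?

2565/274

Using pₖ = aₖpₖ₋₁ + pₖ₋₂ and qₖ = aₖqₖ₋₁ + qₖ₋₂:
  k=0: a=9, p=9, q=1
  k=1: a=2, p=19, q=2
  k=2: a=1, p=28, q=3
  k=3: a=3, p=103, q=11
  k=4: a=3, p=337, q=36
  k=5: a=3, p=1114, q=119
  k=6: a=2, p=2565, q=274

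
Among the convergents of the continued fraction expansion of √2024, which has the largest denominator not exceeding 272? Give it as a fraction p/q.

4049/90

√2024 = [44; 1, 88, …] (period length 2).
Convergents:
  p_0/q_0 = 44/1
  p_1/q_1 = 45/1
  p_2/q_2 = 4004/89
  p_3/q_3 = 4049/90
  p_4/q_4 = 360316/8009
q_3 = 90 ≤ 272 < 8009 = q_4, so the answer is 4049/90.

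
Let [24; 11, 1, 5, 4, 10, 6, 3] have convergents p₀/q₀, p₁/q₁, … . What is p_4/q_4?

7129/296

Using pₖ = aₖpₖ₋₁ + pₖ₋₂, qₖ = aₖqₖ₋₁ + qₖ₋₂ (with p₋₁=1, p₋₂=0, q₋₁=0, q₋₂=1):
  k=0: a=24, p=24, q=1
  k=1: a=11, p=265, q=11
  k=2: a=1, p=289, q=12
  k=3: a=5, p=1710, q=71
  k=4: a=4, p=7129, q=296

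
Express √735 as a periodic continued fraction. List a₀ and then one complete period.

[27; 9, 54]

a₀ = ⌊√735⌋ = 27.
With m₀=0, d₀=1 and mₖ₊₁ = dₖaₖ − mₖ, dₖ₊₁ = (n − mₖ₊₁²)/dₖ, aₖ₊₁ = ⌊(a₀+mₖ₊₁)/dₖ₊₁⌋:
  k=1: m=27, d=6, a=9
  k=2: m=27, d=1, a=54
d=1 and a=2a₀=54 at k=2, so the next step gives (m, d) = (27, 6) again — its k=1 value — and the period has length 2.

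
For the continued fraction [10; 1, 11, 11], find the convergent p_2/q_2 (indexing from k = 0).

131/12

Using pₖ = aₖpₖ₋₁ + pₖ₋₂, qₖ = aₖqₖ₋₁ + qₖ₋₂ (with p₋₁=1, p₋₂=0, q₋₁=0, q₋₂=1):
  k=0: a=10, p=10, q=1
  k=1: a=1, p=11, q=1
  k=2: a=11, p=131, q=12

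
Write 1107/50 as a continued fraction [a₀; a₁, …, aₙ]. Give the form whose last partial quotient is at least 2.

[22; 7, 7]

1107 = 22*50 + 7
50 = 7*7 + 1
7 = 7*1 + 0  (stop)
So 1107/50 = [22; 7, 7].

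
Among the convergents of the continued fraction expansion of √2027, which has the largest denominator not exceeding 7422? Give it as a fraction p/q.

√2027 = [45; 45, 90, …] (period length 2).
Convergents:
  p_0/q_0 = 45/1
  p_1/q_1 = 2026/45
  p_2/q_2 = 182385/4051
  p_3/q_3 = 8209351/182340
q_2 = 4051 ≤ 7422 < 182340 = q_3, so the answer is 182385/4051.

182385/4051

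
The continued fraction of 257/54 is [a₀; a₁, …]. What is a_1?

1

257 = 4·54 + 41   →  a_0 = 4
54 = 1·41 + 13   →  a_1 = 1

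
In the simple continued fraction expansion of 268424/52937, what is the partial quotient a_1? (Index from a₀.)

268424 = 5·52937 + 3739   →  a_0 = 5
52937 = 14·3739 + 591   →  a_1 = 14

14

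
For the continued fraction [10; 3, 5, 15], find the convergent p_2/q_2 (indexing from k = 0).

165/16

Using pₖ = aₖpₖ₋₁ + pₖ₋₂, qₖ = aₖqₖ₋₁ + qₖ₋₂ (with p₋₁=1, p₋₂=0, q₋₁=0, q₋₂=1):
  k=0: a=10, p=10, q=1
  k=1: a=3, p=31, q=3
  k=2: a=5, p=165, q=16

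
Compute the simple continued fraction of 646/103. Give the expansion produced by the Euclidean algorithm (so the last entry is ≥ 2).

[6; 3, 1, 2, 9]

646 = 6×103 + 28
103 = 3×28 + 19
28 = 1×19 + 9
19 = 2×9 + 1
9 = 9×1 + 0  (stop)
So 646/103 = [6; 3, 1, 2, 9].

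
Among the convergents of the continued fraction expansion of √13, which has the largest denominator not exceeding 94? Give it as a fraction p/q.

256/71

√13 = [3; 1, 1, 1, 1, 6, …] (period length 5).
Convergents:
  p_0/q_0 = 3/1
  p_1/q_1 = 4/1
  p_2/q_2 = 7/2
  p_3/q_3 = 11/3
  p_4/q_4 = 18/5
  p_5/q_5 = 119/33
  p_6/q_6 = 137/38
  p_7/q_7 = 256/71
  p_8/q_8 = 393/109
q_7 = 71 ≤ 94 < 109 = q_8, so the answer is 256/71.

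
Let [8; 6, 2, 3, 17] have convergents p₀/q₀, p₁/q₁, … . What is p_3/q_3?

Using pₖ = aₖpₖ₋₁ + pₖ₋₂, qₖ = aₖqₖ₋₁ + qₖ₋₂ (with p₋₁=1, p₋₂=0, q₋₁=0, q₋₂=1):
  k=0: a=8, p=8, q=1
  k=1: a=6, p=49, q=6
  k=2: a=2, p=106, q=13
  k=3: a=3, p=367, q=45

367/45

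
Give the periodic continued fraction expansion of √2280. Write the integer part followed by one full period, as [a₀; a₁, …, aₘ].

a₀ = ⌊√2280⌋ = 47.
With m₀=0, d₀=1 and mₖ₊₁ = dₖaₖ − mₖ, dₖ₊₁ = (n − mₖ₊₁²)/dₖ, aₖ₊₁ = ⌊(a₀+mₖ₊₁)/dₖ₊₁⌋:
  k=1: m=47, d=71, a=1
  k=2: m=24, d=24, a=2
  k=3: m=24, d=71, a=1
  k=4: m=47, d=1, a=94
d=1 and a=2a₀=94 at k=4, so the next step gives (m, d) = (47, 71) again — its k=1 value — and the period has length 4.

[47; 1, 2, 1, 94]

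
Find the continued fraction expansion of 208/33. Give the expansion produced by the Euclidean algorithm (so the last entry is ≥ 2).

208 = 6×33 + 10
33 = 3×10 + 3
10 = 3×3 + 1
3 = 3×1 + 0  (stop)
So 208/33 = [6; 3, 3, 3].

[6; 3, 3, 3]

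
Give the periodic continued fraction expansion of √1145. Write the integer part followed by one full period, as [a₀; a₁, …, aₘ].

a₀ = ⌊√1145⌋ = 33.

[33; 1, 5, 5, 1, 66]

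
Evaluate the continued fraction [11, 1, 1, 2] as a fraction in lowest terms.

58/5

Using pₖ = aₖpₖ₋₁ + pₖ₋₂ and qₖ = aₖqₖ₋₁ + qₖ₋₂:
  k=0: a=11, p=11, q=1
  k=1: a=1, p=12, q=1
  k=2: a=1, p=23, q=2
  k=3: a=2, p=58, q=5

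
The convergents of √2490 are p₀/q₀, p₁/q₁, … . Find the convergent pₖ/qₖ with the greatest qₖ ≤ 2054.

49850/999

√2490 = [49; 1, 8, 1, 98, …] (period length 4).
Convergents:
  p_0/q_0 = 49/1
  p_1/q_1 = 50/1
  p_2/q_2 = 449/9
  p_3/q_3 = 499/10
  p_4/q_4 = 49351/989
  p_5/q_5 = 49850/999
  p_6/q_6 = 448151/8981
q_5 = 999 ≤ 2054 < 8981 = q_6, so the answer is 49850/999.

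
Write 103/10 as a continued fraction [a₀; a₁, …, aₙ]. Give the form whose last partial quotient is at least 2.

[10; 3, 3]

103 = 10×10 + 3
10 = 3×3 + 1
3 = 3×1 + 0  (stop)
So 103/10 = [10; 3, 3].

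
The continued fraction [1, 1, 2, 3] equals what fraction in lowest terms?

Fold from the inside: start with 3/1.
  2 + 1/3 = 7/3
  1 + 3/7 = 10/7
  1 + 7/10 = 17/10

17/10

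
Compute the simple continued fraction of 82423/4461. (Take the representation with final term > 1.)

82423 = 18·4461 + 2125
4461 = 2·2125 + 211
2125 = 10·211 + 15
211 = 14·15 + 1
15 = 15·1 + 0  (stop)
So 82423/4461 = [18; 2, 10, 14, 15].

[18; 2, 10, 14, 15]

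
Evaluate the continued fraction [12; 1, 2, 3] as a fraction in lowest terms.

Fold from the inside: start with 3/1.
  2 + 1/3 = 7/3
  1 + 3/7 = 10/7
  12 + 7/10 = 127/10

127/10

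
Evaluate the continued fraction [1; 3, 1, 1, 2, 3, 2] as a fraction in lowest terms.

Using pₖ = aₖpₖ₋₁ + pₖ₋₂ and qₖ = aₖqₖ₋₁ + qₖ₋₂:
  k=0: a=1, p=1, q=1
  k=1: a=3, p=4, q=3
  k=2: a=1, p=5, q=4
  k=3: a=1, p=9, q=7
  k=4: a=2, p=23, q=18
  k=5: a=3, p=78, q=61
  k=6: a=2, p=179, q=140

179/140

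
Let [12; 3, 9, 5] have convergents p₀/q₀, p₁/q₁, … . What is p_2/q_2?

345/28

Using pₖ = aₖpₖ₋₁ + pₖ₋₂, qₖ = aₖqₖ₋₁ + qₖ₋₂ (with p₋₁=1, p₋₂=0, q₋₁=0, q₋₂=1):
  k=0: a=12, p=12, q=1
  k=1: a=3, p=37, q=3
  k=2: a=9, p=345, q=28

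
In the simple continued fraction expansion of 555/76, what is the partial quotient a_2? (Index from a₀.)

555 = 7·76 + 23   →  a_0 = 7
76 = 3·23 + 7   →  a_1 = 3
23 = 3·7 + 2   →  a_2 = 3

3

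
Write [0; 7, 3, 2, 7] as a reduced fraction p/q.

52/379

Fold from the inside: start with 7/1.
  2 + 1/7 = 15/7
  3 + 7/15 = 52/15
  7 + 15/52 = 379/52
  0 + 52/379 = 52/379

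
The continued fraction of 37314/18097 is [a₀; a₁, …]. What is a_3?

3

37314 = 2·18097 + 1120   →  a_0 = 2
18097 = 16·1120 + 177   →  a_1 = 16
1120 = 6·177 + 58   →  a_2 = 6
177 = 3·58 + 3   →  a_3 = 3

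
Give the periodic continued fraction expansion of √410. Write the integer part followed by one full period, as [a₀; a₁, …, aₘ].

[20; 4, 40]

a₀ = ⌊√410⌋ = 20.
With m₀=0, d₀=1 and mₖ₊₁ = dₖaₖ − mₖ, dₖ₊₁ = (n − mₖ₊₁²)/dₖ, aₖ₊₁ = ⌊(a₀+mₖ₊₁)/dₖ₊₁⌋:
  k=1: m=20, d=10, a=4
  k=2: m=20, d=1, a=40
d=1 and a=2a₀=40 at k=2, so the next step gives (m, d) = (20, 10) again — its k=1 value — and the period has length 2.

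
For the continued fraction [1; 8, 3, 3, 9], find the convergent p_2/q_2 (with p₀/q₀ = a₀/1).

Using pₖ = aₖpₖ₋₁ + pₖ₋₂, qₖ = aₖqₖ₋₁ + qₖ₋₂ (with p₋₁=1, p₋₂=0, q₋₁=0, q₋₂=1):
  k=0: a=1, p=1, q=1
  k=1: a=8, p=9, q=8
  k=2: a=3, p=28, q=25

28/25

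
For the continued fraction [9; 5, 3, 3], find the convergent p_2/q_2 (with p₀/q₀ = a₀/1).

Using pₖ = aₖpₖ₋₁ + pₖ₋₂, qₖ = aₖqₖ₋₁ + qₖ₋₂ (with p₋₁=1, p₋₂=0, q₋₁=0, q₋₂=1):
  k=0: a=9, p=9, q=1
  k=1: a=5, p=46, q=5
  k=2: a=3, p=147, q=16

147/16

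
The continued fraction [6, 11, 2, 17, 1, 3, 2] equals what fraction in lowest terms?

Fold from the inside: start with 2/1.
  3 + 1/2 = 7/2
  1 + 2/7 = 9/7
  17 + 7/9 = 160/9
  2 + 9/160 = 329/160
  11 + 160/329 = 3779/329
  6 + 329/3779 = 23003/3779

23003/3779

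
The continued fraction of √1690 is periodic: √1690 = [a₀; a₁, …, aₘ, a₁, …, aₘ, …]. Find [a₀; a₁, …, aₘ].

[41; 9, 8, 9, 82]

a₀ = ⌊√1690⌋ = 41.
With m₀=0, d₀=1 and mₖ₊₁ = dₖaₖ − mₖ, dₖ₊₁ = (n − mₖ₊₁²)/dₖ, aₖ₊₁ = ⌊(a₀+mₖ₊₁)/dₖ₊₁⌋:
  k=1: m=41, d=9, a=9
  k=2: m=40, d=10, a=8
  k=3: m=40, d=9, a=9
  k=4: m=41, d=1, a=82
d=1 and a=2a₀=82 at k=4, so the next step gives (m, d) = (41, 9) again — its k=1 value — and the period has length 4.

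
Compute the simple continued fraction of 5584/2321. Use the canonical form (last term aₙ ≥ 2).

[2; 2, 2, 6, 2, 2, 1, 9]

5584 = 2*2321 + 942
2321 = 2*942 + 437
942 = 2*437 + 68
437 = 6*68 + 29
68 = 2*29 + 10
29 = 2*10 + 9
10 = 1*9 + 1
9 = 9*1 + 0  (stop)
So 5584/2321 = [2; 2, 2, 6, 2, 2, 1, 9].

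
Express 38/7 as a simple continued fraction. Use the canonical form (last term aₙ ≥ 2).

38 = 5×7 + 3
7 = 2×3 + 1
3 = 3×1 + 0  (stop)
So 38/7 = [5; 2, 3].

[5; 2, 3]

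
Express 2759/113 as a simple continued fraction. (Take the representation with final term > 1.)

2759 = 24×113 + 47
113 = 2×47 + 19
47 = 2×19 + 9
19 = 2×9 + 1
9 = 9×1 + 0  (stop)
So 2759/113 = [24; 2, 2, 2, 9].

[24; 2, 2, 2, 9]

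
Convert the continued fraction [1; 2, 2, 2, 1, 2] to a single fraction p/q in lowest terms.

65/46

Using pₖ = aₖpₖ₋₁ + pₖ₋₂ and qₖ = aₖqₖ₋₁ + qₖ₋₂:
  k=0: a=1, p=1, q=1
  k=1: a=2, p=3, q=2
  k=2: a=2, p=7, q=5
  k=3: a=2, p=17, q=12
  k=4: a=1, p=24, q=17
  k=5: a=2, p=65, q=46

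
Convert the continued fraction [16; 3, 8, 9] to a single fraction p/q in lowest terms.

3721/228

Using pₖ = aₖpₖ₋₁ + pₖ₋₂ and qₖ = aₖqₖ₋₁ + qₖ₋₂:
  k=0: a=16, p=16, q=1
  k=1: a=3, p=49, q=3
  k=2: a=8, p=408, q=25
  k=3: a=9, p=3721, q=228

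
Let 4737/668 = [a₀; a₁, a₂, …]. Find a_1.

4737 = 7·668 + 61   →  a_0 = 7
668 = 10·61 + 58   →  a_1 = 10

10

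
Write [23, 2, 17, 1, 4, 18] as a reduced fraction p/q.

78233/3331

Fold from the inside: start with 18/1.
  4 + 1/18 = 73/18
  1 + 18/73 = 91/73
  17 + 73/91 = 1620/91
  2 + 91/1620 = 3331/1620
  23 + 1620/3331 = 78233/3331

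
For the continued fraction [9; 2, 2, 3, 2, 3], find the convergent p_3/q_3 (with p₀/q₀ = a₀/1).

160/17

Using pₖ = aₖpₖ₋₁ + pₖ₋₂, qₖ = aₖqₖ₋₁ + qₖ₋₂ (with p₋₁=1, p₋₂=0, q₋₁=0, q₋₂=1):
  k=0: a=9, p=9, q=1
  k=1: a=2, p=19, q=2
  k=2: a=2, p=47, q=5
  k=3: a=3, p=160, q=17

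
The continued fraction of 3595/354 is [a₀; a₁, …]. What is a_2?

2

3595 = 10·354 + 55   →  a_0 = 10
354 = 6·55 + 24   →  a_1 = 6
55 = 2·24 + 7   →  a_2 = 2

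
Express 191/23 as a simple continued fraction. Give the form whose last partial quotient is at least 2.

191 = 8×23 + 7
23 = 3×7 + 2
7 = 3×2 + 1
2 = 2×1 + 0  (stop)
So 191/23 = [8; 3, 3, 2].

[8; 3, 3, 2]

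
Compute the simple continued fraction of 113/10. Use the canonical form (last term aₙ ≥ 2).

[11; 3, 3]

113 = 11×10 + 3
10 = 3×3 + 1
3 = 3×1 + 0  (stop)
So 113/10 = [11; 3, 3].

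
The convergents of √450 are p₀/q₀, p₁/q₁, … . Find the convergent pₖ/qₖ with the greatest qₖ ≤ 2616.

√450 = [21; 4, 1, 2, 4, 2, 1, 4, 42, …] (period length 8).
Convergents:
  p_0/q_0 = 21/1
  p_1/q_1 = 85/4
  p_2/q_2 = 106/5
  p_3/q_3 = 297/14
  p_4/q_4 = 1294/61
  p_5/q_5 = 2885/136
  p_6/q_6 = 4179/197
  p_7/q_7 = 19601/924
  p_8/q_8 = 827421/39005
q_7 = 924 ≤ 2616 < 39005 = q_8, so the answer is 19601/924.

19601/924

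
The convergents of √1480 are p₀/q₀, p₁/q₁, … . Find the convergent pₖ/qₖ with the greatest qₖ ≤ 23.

654/17

√1480 = [38; 2, 8, 19, 8, 2, 76, …] (period length 6).
Convergents:
  p_0/q_0 = 38/1
  p_1/q_1 = 77/2
  p_2/q_2 = 654/17
  p_3/q_3 = 12503/325
q_2 = 17 ≤ 23 < 325 = q_3, so the answer is 654/17.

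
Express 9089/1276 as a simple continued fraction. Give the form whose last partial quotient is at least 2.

9089 = 7·1276 + 157
1276 = 8·157 + 20
157 = 7·20 + 17
20 = 1·17 + 3
17 = 5·3 + 2
3 = 1·2 + 1
2 = 2·1 + 0  (stop)
So 9089/1276 = [7; 8, 7, 1, 5, 1, 2].

[7; 8, 7, 1, 5, 1, 2]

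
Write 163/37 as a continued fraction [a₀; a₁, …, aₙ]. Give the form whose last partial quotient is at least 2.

163 = 4×37 + 15
37 = 2×15 + 7
15 = 2×7 + 1
7 = 7×1 + 0  (stop)
So 163/37 = [4; 2, 2, 7].

[4; 2, 2, 7]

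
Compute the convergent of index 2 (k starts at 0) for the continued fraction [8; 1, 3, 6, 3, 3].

35/4

Using pₖ = aₖpₖ₋₁ + pₖ₋₂, qₖ = aₖqₖ₋₁ + qₖ₋₂ (with p₋₁=1, p₋₂=0, q₋₁=0, q₋₂=1):
  k=0: a=8, p=8, q=1
  k=1: a=1, p=9, q=1
  k=2: a=3, p=35, q=4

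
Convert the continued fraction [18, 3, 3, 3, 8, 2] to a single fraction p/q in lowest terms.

Fold from the inside: start with 2/1.
  8 + 1/2 = 17/2
  3 + 2/17 = 53/17
  3 + 17/53 = 176/53
  3 + 53/176 = 581/176
  18 + 176/581 = 10634/581

10634/581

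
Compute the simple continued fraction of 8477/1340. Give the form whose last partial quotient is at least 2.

8477 = 6×1340 + 437
1340 = 3×437 + 29
437 = 15×29 + 2
29 = 14×2 + 1
2 = 2×1 + 0  (stop)
So 8477/1340 = [6; 3, 15, 14, 2].

[6; 3, 15, 14, 2]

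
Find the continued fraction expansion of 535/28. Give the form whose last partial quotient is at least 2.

535 = 19*28 + 3
28 = 9*3 + 1
3 = 3*1 + 0  (stop)
So 535/28 = [19; 9, 3].

[19; 9, 3]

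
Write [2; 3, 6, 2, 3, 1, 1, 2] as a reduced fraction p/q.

1930/833

Using pₖ = aₖpₖ₋₁ + pₖ₋₂ and qₖ = aₖqₖ₋₁ + qₖ₋₂:
  k=0: a=2, p=2, q=1
  k=1: a=3, p=7, q=3
  k=2: a=6, p=44, q=19
  k=3: a=2, p=95, q=41
  k=4: a=3, p=329, q=142
  k=5: a=1, p=424, q=183
  k=6: a=1, p=753, q=325
  k=7: a=2, p=1930, q=833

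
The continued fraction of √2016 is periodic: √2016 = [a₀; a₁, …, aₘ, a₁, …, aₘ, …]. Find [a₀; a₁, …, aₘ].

a₀ = ⌊√2016⌋ = 44.
With m₀=0, d₀=1 and mₖ₊₁ = dₖaₖ − mₖ, dₖ₊₁ = (n − mₖ₊₁²)/dₖ, aₖ₊₁ = ⌊(a₀+mₖ₊₁)/dₖ₊₁⌋:
  k=1: m=44, d=80, a=1
  k=2: m=36, d=9, a=8
  k=3: m=36, d=80, a=1
  k=4: m=44, d=1, a=88
d=1 and a=2a₀=88 at k=4, so the next step gives (m, d) = (44, 80) again — its k=1 value — and the period has length 4.

[44; 1, 8, 1, 88]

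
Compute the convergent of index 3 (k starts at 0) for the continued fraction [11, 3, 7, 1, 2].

Using pₖ = aₖpₖ₋₁ + pₖ₋₂, qₖ = aₖqₖ₋₁ + qₖ₋₂ (with p₋₁=1, p₋₂=0, q₋₁=0, q₋₂=1):
  k=0: a=11, p=11, q=1
  k=1: a=3, p=34, q=3
  k=2: a=7, p=249, q=22
  k=3: a=1, p=283, q=25

283/25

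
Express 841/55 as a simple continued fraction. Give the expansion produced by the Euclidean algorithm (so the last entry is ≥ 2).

[15; 3, 2, 3, 2]

841 = 15·55 + 16
55 = 3·16 + 7
16 = 2·7 + 2
7 = 3·2 + 1
2 = 2·1 + 0  (stop)
So 841/55 = [15; 3, 2, 3, 2].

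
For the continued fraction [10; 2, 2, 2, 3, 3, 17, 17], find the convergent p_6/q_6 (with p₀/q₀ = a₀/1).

Using pₖ = aₖpₖ₋₁ + pₖ₋₂, qₖ = aₖqₖ₋₁ + qₖ₋₂ (with p₋₁=1, p₋₂=0, q₋₁=0, q₋₂=1):
  k=0: a=10, p=10, q=1
  k=1: a=2, p=21, q=2
  k=2: a=2, p=52, q=5
  k=3: a=2, p=125, q=12
  k=4: a=3, p=427, q=41
  k=5: a=3, p=1406, q=135
  k=6: a=17, p=24329, q=2336

24329/2336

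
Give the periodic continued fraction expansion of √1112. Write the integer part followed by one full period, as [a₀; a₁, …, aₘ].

[33; 2, 1, 7, 1, 2, 66]

a₀ = ⌊√1112⌋ = 33.
With m₀=0, d₀=1 and mₖ₊₁ = dₖaₖ − mₖ, dₖ₊₁ = (n − mₖ₊₁²)/dₖ, aₖ₊₁ = ⌊(a₀+mₖ₊₁)/dₖ₊₁⌋:
  k=1: m=33, d=23, a=2
  k=2: m=13, d=41, a=1
  k=3: m=28, d=8, a=7
  k=4: m=28, d=41, a=1
  k=5: m=13, d=23, a=2
  k=6: m=33, d=1, a=66
d=1 and a=2a₀=66 at k=6, so the next step gives (m, d) = (33, 23) again — its k=1 value — and the period has length 6.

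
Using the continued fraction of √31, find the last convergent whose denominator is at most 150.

√31 = [5; 1, 1, 3, 5, 3, 1, 1, 10, …] (period length 8).
Convergents:
  p_0/q_0 = 5/1
  p_1/q_1 = 6/1
  p_2/q_2 = 11/2
  p_3/q_3 = 39/7
  p_4/q_4 = 206/37
  p_5/q_5 = 657/118
  p_6/q_6 = 863/155
q_5 = 118 ≤ 150 < 155 = q_6, so the answer is 657/118.

657/118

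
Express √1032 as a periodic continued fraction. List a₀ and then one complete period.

a₀ = ⌊√1032⌋ = 32.
With m₀=0, d₀=1 and mₖ₊₁ = dₖaₖ − mₖ, dₖ₊₁ = (n − mₖ₊₁²)/dₖ, aₖ₊₁ = ⌊(a₀+mₖ₊₁)/dₖ₊₁⌋:
  k=1: m=32, d=8, a=8
  k=2: m=32, d=1, a=64
d=1 and a=2a₀=64 at k=2, so the next step gives (m, d) = (32, 8) again — its k=1 value — and the period has length 2.

[32; 8, 64]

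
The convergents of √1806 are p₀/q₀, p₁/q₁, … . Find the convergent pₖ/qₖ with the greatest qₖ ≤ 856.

√1806 = [42; 2, 84, …] (period length 2).
Convergents:
  p_0/q_0 = 42/1
  p_1/q_1 = 85/2
  p_2/q_2 = 7182/169
  p_3/q_3 = 14449/340
  p_4/q_4 = 1220898/28729
q_3 = 340 ≤ 856 < 28729 = q_4, so the answer is 14449/340.

14449/340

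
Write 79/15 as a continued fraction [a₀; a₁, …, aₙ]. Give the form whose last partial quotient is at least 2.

79 = 5·15 + 4
15 = 3·4 + 3
4 = 1·3 + 1
3 = 3·1 + 0  (stop)
So 79/15 = [5; 3, 1, 3].

[5; 3, 1, 3]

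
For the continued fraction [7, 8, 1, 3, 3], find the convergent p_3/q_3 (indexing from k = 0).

Using pₖ = aₖpₖ₋₁ + pₖ₋₂, qₖ = aₖqₖ₋₁ + qₖ₋₂ (with p₋₁=1, p₋₂=0, q₋₁=0, q₋₂=1):
  k=0: a=7, p=7, q=1
  k=1: a=8, p=57, q=8
  k=2: a=1, p=64, q=9
  k=3: a=3, p=249, q=35

249/35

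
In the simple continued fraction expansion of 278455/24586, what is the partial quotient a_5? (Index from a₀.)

278455 = 11·24586 + 8009   →  a_0 = 11
24586 = 3·8009 + 559   →  a_1 = 3
8009 = 14·559 + 183   →  a_2 = 14
559 = 3·183 + 10   →  a_3 = 3
183 = 18·10 + 3   →  a_4 = 18
10 = 3·3 + 1   →  a_5 = 3

3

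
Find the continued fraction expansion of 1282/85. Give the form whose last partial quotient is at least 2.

[15; 12, 7]

1282 = 15*85 + 7
85 = 12*7 + 1
7 = 7*1 + 0  (stop)
So 1282/85 = [15; 12, 7].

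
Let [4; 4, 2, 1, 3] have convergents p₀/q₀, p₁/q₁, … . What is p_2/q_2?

Using pₖ = aₖpₖ₋₁ + pₖ₋₂, qₖ = aₖqₖ₋₁ + qₖ₋₂ (with p₋₁=1, p₋₂=0, q₋₁=0, q₋₂=1):
  k=0: a=4, p=4, q=1
  k=1: a=4, p=17, q=4
  k=2: a=2, p=38, q=9

38/9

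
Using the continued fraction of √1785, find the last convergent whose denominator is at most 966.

14238/337

√1785 = [42; 4, 84, …] (period length 2).
Convergents:
  p_0/q_0 = 42/1
  p_1/q_1 = 169/4
  p_2/q_2 = 14238/337
  p_3/q_3 = 57121/1352
q_2 = 337 ≤ 966 < 1352 = q_3, so the answer is 14238/337.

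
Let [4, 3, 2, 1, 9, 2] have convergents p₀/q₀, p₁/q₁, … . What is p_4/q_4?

Using pₖ = aₖpₖ₋₁ + pₖ₋₂, qₖ = aₖqₖ₋₁ + qₖ₋₂ (with p₋₁=1, p₋₂=0, q₋₁=0, q₋₂=1):
  k=0: a=4, p=4, q=1
  k=1: a=3, p=13, q=3
  k=2: a=2, p=30, q=7
  k=3: a=1, p=43, q=10
  k=4: a=9, p=417, q=97

417/97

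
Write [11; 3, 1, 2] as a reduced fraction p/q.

Using pₖ = aₖpₖ₋₁ + pₖ₋₂ and qₖ = aₖqₖ₋₁ + qₖ₋₂:
  k=0: a=11, p=11, q=1
  k=1: a=3, p=34, q=3
  k=2: a=1, p=45, q=4
  k=3: a=2, p=124, q=11

124/11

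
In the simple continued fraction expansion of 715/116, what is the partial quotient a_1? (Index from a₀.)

715 = 6·116 + 19   →  a_0 = 6
116 = 6·19 + 2   →  a_1 = 6

6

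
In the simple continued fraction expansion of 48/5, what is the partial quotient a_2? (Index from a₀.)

48 = 9·5 + 3   →  a_0 = 9
5 = 1·3 + 2   →  a_1 = 1
3 = 1·2 + 1   →  a_2 = 1

1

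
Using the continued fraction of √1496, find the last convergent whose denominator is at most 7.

√1496 = [38; 1, 2, 9, 2, 1, 76, …] (period length 6).
Convergents:
  p_0/q_0 = 38/1
  p_1/q_1 = 39/1
  p_2/q_2 = 116/3
  p_3/q_3 = 1083/28
q_2 = 3 ≤ 7 < 28 = q_3, so the answer is 116/3.

116/3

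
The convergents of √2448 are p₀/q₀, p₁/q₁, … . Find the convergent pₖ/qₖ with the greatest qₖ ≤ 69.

2177/44

√2448 = [49; 2, 10, 2, 98, …] (period length 4).
Convergents:
  p_0/q_0 = 49/1
  p_1/q_1 = 99/2
  p_2/q_2 = 1039/21
  p_3/q_3 = 2177/44
  p_4/q_4 = 214385/4333
q_3 = 44 ≤ 69 < 4333 = q_4, so the answer is 2177/44.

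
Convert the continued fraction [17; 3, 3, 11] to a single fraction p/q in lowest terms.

Using pₖ = aₖpₖ₋₁ + pₖ₋₂ and qₖ = aₖqₖ₋₁ + qₖ₋₂:
  k=0: a=17, p=17, q=1
  k=1: a=3, p=52, q=3
  k=2: a=3, p=173, q=10
  k=3: a=11, p=1955, q=113

1955/113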